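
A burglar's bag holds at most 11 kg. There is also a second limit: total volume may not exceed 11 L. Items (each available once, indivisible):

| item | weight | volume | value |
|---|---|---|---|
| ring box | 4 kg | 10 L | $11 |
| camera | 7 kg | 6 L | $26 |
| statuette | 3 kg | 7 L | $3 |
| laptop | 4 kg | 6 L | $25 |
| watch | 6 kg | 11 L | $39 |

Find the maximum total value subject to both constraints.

Feasible sets respecting both limits:
- watch: weight 6, volume 11, value 39
- camera: weight 7, volume 6, value 26
- laptop: weight 4, volume 6, value 25
Best: $39.

$39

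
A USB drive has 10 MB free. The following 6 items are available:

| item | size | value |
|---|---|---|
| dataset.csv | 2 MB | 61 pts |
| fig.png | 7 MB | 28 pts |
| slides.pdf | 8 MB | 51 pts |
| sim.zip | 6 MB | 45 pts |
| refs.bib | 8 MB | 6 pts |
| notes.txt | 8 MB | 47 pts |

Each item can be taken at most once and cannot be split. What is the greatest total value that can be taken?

Check high-value combinations within 10 MB:
- dataset.csv+slides.pdf: size 2+8=10, value 61+51=112
- dataset.csv+notes.txt: size 2+8=10, value 61+47=108
- dataset.csv+sim.zip: size 2+6=8, value 61+45=106
- dataset.csv+fig.png: size 2+7=9, value 61+28=89
Best: 112 pts.

112 pts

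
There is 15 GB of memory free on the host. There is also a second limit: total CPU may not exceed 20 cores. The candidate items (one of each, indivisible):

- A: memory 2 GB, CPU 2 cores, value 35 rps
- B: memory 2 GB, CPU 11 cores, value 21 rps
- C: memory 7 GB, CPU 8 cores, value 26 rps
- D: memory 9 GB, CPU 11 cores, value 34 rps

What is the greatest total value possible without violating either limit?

69 rps

Feasible sets respecting both limits:
- A+D: memory 11, CPU 13, value 69
- A+C: memory 9, CPU 10, value 61
- A+B: memory 4, CPU 13, value 56
- B+C: memory 9, CPU 19, value 47
Best: 69 rps.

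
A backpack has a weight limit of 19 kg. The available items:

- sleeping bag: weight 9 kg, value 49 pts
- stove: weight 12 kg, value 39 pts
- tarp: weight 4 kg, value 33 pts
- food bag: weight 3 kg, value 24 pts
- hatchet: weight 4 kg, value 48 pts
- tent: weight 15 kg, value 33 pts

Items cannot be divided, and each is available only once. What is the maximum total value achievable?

130 pts

Check high-value combinations within 19 kg:
- sleeping bag+tarp+hatchet: weight 9+4+4=17, value 49+33+48=130
- sleeping bag+food bag+hatchet: weight 9+3+4=16, value 49+24+48=121
- stove+food bag+hatchet: weight 12+3+4=19, value 39+24+48=111
Best: 130 pts.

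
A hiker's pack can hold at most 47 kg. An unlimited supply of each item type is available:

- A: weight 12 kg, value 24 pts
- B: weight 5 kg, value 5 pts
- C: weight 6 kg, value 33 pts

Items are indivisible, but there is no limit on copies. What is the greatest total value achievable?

236 pts

Best value-per-unit is C at 33/6; filling with it alone gives 7×33 = 231.
Optimal mix: 1×B + 7×C → weight 47, value 236.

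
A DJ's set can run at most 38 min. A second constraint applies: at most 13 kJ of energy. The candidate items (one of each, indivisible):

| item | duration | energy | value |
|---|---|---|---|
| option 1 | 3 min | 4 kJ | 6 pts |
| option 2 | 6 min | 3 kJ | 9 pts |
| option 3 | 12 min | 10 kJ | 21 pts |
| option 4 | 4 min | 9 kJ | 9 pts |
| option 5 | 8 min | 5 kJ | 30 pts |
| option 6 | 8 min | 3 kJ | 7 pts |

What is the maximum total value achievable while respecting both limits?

46 pts

Feasible sets respecting both limits:
- option 2+option 5+option 6: duration 22, energy 11, value 46
- option 1+option 2+option 5: duration 17, energy 12, value 45
- option 1+option 5+option 6: duration 19, energy 12, value 43
Best: 46 pts.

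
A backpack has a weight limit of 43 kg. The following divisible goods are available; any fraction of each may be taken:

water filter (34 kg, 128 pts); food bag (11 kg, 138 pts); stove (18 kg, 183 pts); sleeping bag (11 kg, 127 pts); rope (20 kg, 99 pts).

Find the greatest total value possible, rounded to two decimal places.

462.85

Take in order of value per unit:
- food bag (138/11 per unit): all 11 → value 138, running total 138.00
- sleeping bag (127/11 per unit): all 11 → value 127, running total 265.00
- stove (183/18 per unit): all 18 → value 183, running total 448.00
- rope (99/20 per unit): 3 of 20 → value 3×99/20 = 14.8500, running total 462.85
Total 462.85.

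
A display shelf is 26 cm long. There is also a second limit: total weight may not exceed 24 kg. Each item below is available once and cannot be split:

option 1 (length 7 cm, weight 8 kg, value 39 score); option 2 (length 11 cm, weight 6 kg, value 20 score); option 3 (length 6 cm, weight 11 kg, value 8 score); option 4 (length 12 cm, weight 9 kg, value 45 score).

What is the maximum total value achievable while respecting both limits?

Feasible sets respecting both limits:
- option 1+option 4: length 19, weight 17, value 84
- option 2+option 4: length 23, weight 15, value 65
- option 1+option 2: length 18, weight 14, value 59
- option 3+option 4: length 18, weight 20, value 53
Best: 84 score.

84 score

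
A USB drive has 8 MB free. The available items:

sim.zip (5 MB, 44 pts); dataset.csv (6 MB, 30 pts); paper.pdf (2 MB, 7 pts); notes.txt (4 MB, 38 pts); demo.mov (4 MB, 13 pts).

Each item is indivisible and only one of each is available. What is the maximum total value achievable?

51 pts

This is a 0/1 knapsack; check combinations near the capacity.
- sim.zip+paper.pdf: size 5+2=7, value 44+7=51
- notes.txt+demo.mov: size 4+4=8, value 38+13=51
- paper.pdf+notes.txt: size 2+4=6, value 7+38=45
Best: 51 pts.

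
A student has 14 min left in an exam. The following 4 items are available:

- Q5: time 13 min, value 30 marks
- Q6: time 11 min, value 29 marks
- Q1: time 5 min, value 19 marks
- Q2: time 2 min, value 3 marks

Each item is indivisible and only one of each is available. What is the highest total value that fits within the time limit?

Check high-value combinations within 14 min:
- Q6+Q2: time 11+2=13, value 29+3=32
- Q5: time 13, value 30
- Q6: time 11, value 29
- Q1+Q2: time 5+2=7, value 19+3=22
- Q1: time 5, value 19
Best: 32 marks.

32 marks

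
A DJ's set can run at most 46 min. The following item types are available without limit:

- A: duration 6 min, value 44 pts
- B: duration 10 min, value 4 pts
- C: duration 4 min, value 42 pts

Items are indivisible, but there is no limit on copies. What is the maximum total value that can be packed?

464 pts

Best value-per-unit is C at 42/4; filling with it alone gives 11×42 = 462.
Optimal mix: 1×A + 10×C → duration 46, value 464.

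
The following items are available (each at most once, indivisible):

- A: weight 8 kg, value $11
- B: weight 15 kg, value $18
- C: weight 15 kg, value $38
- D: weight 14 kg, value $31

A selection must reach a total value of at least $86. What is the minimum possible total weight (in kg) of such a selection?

Subsets with value ≥ 86, sorted by total weight:
- B+C+D: weight 44, value 87
- A+B+C+D: weight 52, value 98
Minimum weight: 44 kg.

44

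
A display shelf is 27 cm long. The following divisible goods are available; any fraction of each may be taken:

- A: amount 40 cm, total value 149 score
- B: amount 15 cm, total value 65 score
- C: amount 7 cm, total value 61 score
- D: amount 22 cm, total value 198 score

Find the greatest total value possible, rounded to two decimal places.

241.57

Take in order of value per unit:
- D (198/22 per unit): all 22 → value 198, running total 198.00
- C (61/7 per unit): 5 of 7 → value 5×61/7 = 43.5714, running total 241.57
Total 241.57.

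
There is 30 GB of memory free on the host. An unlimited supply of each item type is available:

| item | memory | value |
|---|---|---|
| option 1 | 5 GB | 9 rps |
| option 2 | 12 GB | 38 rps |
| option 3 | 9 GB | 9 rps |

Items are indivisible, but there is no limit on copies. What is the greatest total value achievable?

Best value-per-unit is option 2 at 38/12; filling with it alone gives 2×38 = 76.
Optimal mix: 1×option 1 + 2×option 2 → memory 29, value 85.

85 rps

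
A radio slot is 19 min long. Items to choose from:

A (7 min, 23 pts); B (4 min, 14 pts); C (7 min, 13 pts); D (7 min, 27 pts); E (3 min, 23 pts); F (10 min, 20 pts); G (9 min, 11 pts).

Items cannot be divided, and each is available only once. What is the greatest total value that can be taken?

73 pts

This is a 0/1 knapsack; check combinations near the capacity.
- A+D+E: duration 7+7+3=17, value 23+27+23=73
- B+D+E: duration 4+7+3=14, value 14+27+23=64
- A+B+D: duration 7+4+7=18, value 23+14+27=64
Best: 73 pts.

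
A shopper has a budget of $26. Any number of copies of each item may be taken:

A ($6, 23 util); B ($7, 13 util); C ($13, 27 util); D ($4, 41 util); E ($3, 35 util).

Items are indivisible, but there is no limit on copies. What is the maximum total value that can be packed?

Best value-per-unit is E at 35/3; filling with it alone gives 8×35 = 280.
Optimal mix: 2×D + 6×E → cost 26, value 292.

292 util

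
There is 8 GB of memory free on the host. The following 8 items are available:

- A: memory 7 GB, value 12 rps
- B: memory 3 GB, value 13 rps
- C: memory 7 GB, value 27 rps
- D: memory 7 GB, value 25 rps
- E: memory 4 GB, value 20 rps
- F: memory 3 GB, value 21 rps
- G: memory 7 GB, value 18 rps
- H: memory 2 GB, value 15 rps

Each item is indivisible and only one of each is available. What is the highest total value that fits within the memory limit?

Check high-value combinations within 8 GB:
- B+F+H: memory 3+3+2=8, value 13+21+15=49
- E+F: memory 4+3=7, value 20+21=41
- F+H: memory 3+2=5, value 21+15=36
- E+H: memory 4+2=6, value 20+15=35
- B+F: memory 3+3=6, value 13+21=34
Best: 49 rps.

49 rps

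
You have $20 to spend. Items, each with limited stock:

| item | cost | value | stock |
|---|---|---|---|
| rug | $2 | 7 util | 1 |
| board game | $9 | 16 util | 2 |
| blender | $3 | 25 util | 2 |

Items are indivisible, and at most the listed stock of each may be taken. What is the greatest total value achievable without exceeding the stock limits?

73 util

Best selections within cost 20 and stock limits:
- 1×rug + 1×board game + 2×blender: cost 17, value 73
- 1×board game + 2×blender: cost 15, value 66
- 1×rug + 2×blender: cost 8, value 57
Best: 73 util.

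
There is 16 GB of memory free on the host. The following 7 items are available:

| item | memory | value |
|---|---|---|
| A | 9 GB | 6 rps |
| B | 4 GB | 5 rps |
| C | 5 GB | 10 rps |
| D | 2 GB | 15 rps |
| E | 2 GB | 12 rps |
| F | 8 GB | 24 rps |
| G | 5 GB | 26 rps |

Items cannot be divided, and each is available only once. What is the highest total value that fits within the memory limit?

65 rps

This is a 0/1 knapsack; check combinations near the capacity.
- D+F+G: memory 2+8+5=15, value 15+24+26=65
- C+D+E+G: memory 5+2+2+5=14, value 10+15+12+26=63
- E+F+G: memory 2+8+5=15, value 12+24+26=62
Best: 65 rps.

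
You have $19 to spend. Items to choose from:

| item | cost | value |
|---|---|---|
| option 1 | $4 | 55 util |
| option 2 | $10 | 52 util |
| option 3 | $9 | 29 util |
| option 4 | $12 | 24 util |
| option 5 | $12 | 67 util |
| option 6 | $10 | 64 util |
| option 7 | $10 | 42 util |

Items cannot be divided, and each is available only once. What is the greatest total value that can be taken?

122 util

Check high-value combinations within $19:
- option 1+option 5: cost 4+12=16, value 55+67=122
- option 1+option 6: cost 4+10=14, value 55+64=119
- option 1+option 2: cost 4+10=14, value 55+52=107
- option 1+option 7: cost 4+10=14, value 55+42=97
Best: 122 util.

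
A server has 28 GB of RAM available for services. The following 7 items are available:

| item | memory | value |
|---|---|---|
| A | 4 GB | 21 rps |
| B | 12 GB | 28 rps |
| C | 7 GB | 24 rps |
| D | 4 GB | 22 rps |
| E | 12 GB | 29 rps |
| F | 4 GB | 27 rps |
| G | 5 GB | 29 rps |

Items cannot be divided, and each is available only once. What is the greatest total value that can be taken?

Check high-value combinations within 28 GB:
- A+C+D+F+G: memory 4+7+4+4+5=24, value 21+24+22+27+29=123
- C+E+F+G: memory 7+12+4+5=28, value 24+29+27+29=109
- B+C+F+G: memory 12+7+4+5=28, value 28+24+27+29=108
- D+E+F+G: memory 4+12+4+5=25, value 22+29+27+29=107
- B+D+F+G: memory 12+4+4+5=25, value 28+22+27+29=106
Best: 123 rps.

123 rps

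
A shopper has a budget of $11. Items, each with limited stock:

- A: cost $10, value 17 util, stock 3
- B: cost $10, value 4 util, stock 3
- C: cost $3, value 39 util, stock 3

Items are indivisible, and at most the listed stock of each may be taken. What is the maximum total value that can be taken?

Top feasible selections:
- 3×C: cost 9, value 117
- 2×C: cost 6, value 78
- 1×C: cost 3, value 39
- 1×A: cost 10, value 17
Best: 117 util.

117 util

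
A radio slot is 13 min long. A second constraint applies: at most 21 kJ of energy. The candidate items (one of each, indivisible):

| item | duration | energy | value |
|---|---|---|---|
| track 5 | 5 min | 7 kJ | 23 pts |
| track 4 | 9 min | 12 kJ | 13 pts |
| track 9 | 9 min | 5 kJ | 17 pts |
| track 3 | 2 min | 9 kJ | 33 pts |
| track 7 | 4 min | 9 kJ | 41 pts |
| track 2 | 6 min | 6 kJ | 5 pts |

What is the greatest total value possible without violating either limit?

74 pts

Feasible sets respecting both limits:
- track 3+track 7: duration 6, energy 18, value 74
- track 5+track 7: duration 9, energy 16, value 64
- track 9+track 7: duration 13, energy 14, value 58
Best: 74 pts.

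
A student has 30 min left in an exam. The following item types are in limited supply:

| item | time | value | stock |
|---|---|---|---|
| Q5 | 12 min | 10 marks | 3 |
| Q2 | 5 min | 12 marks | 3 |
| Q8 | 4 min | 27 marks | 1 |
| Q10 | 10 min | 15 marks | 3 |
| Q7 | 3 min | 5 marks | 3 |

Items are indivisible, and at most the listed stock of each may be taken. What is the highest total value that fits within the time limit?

Top feasible selections:
- 3×Q2 + 1×Q8 + 3×Q7: time 28, value 78
- 3×Q2 + 1×Q8 + 1×Q10: time 29, value 78
- 2×Q2 + 1×Q8 + 1×Q10 + 2×Q7: time 30, value 76
Best: 78 marks.

78 marks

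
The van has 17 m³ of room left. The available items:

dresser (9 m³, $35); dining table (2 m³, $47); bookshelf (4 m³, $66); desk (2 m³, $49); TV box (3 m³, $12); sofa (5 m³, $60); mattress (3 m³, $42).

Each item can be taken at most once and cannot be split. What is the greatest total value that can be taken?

This is a 0/1 knapsack; check combinations near the capacity.
- dining table+bookshelf+desk+sofa+mattress: volume 2+4+2+5+3=16, value 47+66+49+60+42=264
- dining table+bookshelf+desk+TV box+sofa: volume 2+4+2+3+5=16, value 47+66+49+12+60=234
- bookshelf+desk+TV box+sofa+mattress: volume 4+2+3+5+3=17, value 66+49+12+60+42=229
Best: $264.

$264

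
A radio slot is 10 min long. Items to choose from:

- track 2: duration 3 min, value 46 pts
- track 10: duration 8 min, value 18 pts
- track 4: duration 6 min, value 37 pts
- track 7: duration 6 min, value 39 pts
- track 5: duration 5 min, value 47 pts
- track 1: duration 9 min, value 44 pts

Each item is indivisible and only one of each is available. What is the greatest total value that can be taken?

Check high-value combinations within 10 min:
- track 2+track 5: duration 3+5=8, value 46+47=93
- track 2+track 7: duration 3+6=9, value 46+39=85
- track 2+track 4: duration 3+6=9, value 46+37=83
- track 5: duration 5, value 47
Best: 93 pts.

93 pts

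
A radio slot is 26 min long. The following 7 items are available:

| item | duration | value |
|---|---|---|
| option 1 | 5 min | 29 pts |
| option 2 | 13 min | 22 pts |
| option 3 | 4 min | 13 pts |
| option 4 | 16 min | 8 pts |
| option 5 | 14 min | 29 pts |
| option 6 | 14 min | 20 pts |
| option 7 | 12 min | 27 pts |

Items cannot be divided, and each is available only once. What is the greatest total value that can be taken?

71 pts

Check high-value combinations within 26 min:
- option 1+option 3+option 5: duration 5+4+14=23, value 29+13+29=71
- option 1+option 3+option 7: duration 5+4+12=21, value 29+13+27=69
- option 1+option 2+option 3: duration 5+13+4=22, value 29+22+13=64
- option 1+option 3+option 6: duration 5+4+14=23, value 29+13+20=62
- option 1+option 5: duration 5+14=19, value 29+29=58
Best: 71 pts.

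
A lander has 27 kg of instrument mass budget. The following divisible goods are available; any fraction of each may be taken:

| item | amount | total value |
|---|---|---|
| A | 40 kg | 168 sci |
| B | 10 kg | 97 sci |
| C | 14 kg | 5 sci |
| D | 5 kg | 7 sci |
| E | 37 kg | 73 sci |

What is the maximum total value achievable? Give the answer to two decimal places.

168.40

Take in order of value per unit:
- B (97/10 per unit): all 10 → value 97, running total 97.00
- A (168/40 per unit): 17 of 40 → value 17×168/40 = 71.4000, running total 168.40
Total 168.40.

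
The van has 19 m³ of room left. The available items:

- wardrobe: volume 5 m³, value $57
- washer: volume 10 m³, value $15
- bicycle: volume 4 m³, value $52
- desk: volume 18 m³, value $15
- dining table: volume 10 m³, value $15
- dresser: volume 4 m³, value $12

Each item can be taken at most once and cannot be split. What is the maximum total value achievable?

This is a 0/1 knapsack; check combinations near the capacity.
- wardrobe+washer+bicycle: volume 5+10+4=19, value 57+15+52=124
- wardrobe+bicycle+dining table: volume 5+4+10=19, value 57+52+15=124
- wardrobe+bicycle+dresser: volume 5+4+4=13, value 57+52+12=121
- wardrobe+bicycle: volume 5+4=9, value 57+52=109
- wardrobe+washer+dresser: volume 5+10+4=19, value 57+15+12=84
Best: $124.

$124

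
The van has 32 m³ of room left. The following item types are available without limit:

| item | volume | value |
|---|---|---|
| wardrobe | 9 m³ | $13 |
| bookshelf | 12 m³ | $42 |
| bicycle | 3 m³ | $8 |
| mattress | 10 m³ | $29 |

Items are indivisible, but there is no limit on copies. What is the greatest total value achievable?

Best value-per-unit is bookshelf at 42/12; filling with it alone gives 2×42 = 84.
Optimal mix: 2×bookshelf + 2×bicycle → volume 30, value 100.

$100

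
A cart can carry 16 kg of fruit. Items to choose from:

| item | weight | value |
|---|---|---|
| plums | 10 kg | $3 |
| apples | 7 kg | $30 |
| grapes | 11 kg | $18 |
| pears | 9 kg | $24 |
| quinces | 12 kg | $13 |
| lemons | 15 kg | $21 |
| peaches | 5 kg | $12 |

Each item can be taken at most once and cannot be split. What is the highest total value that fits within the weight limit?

Check high-value combinations within 16 kg:
- apples+pears: weight 7+9=16, value 30+24=54
- apples+peaches: weight 7+5=12, value 30+12=42
- pears+peaches: weight 9+5=14, value 24+12=36
Best: $54.

$54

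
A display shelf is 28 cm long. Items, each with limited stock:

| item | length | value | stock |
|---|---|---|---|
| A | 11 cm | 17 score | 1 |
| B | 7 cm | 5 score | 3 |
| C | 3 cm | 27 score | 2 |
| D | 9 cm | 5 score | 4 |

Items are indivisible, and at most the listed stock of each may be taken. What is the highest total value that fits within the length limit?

Best selections within length 28 and stock limits:
- 1×A + 1×B + 2×C: length 24, value 76
- 1×A + 2×C + 1×D: length 26, value 76
- 1×A + 2×C: length 17, value 71
- 3×B + 2×C: length 27, value 69
Best: 76 score.

76 score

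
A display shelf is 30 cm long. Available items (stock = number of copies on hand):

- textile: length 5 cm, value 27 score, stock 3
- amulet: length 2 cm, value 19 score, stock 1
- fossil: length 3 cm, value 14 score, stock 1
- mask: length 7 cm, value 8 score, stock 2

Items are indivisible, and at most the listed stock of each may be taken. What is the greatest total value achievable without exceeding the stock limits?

122 score

Best selections within length 30 and stock limits:
- 3×textile + 1×amulet + 1×fossil + 1×mask: length 27, value 122
- 3×textile + 1×amulet + 1×fossil: length 20, value 114
Best: 122 score.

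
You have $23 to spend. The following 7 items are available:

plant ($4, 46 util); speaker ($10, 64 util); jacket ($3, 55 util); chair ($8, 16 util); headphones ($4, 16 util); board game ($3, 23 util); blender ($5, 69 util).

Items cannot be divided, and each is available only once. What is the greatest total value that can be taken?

This is a 0/1 knapsack; check combinations near the capacity.
- plant+speaker+jacket+blender: cost 4+10+3+5=22, value 46+64+55+69=234
- speaker+jacket+board game+blender: cost 10+3+3+5=21, value 64+55+23+69=211
- plant+jacket+headphones+board game+blender: cost 4+3+4+3+5=19, value 46+55+16+23+69=209
Best: 234 util.

234 util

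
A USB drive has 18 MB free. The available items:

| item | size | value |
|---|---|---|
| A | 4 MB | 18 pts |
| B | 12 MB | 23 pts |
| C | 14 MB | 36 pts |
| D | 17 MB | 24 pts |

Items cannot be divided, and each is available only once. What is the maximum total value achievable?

54 pts

Check high-value combinations within 18 MB:
- A+C: size 4+14=18, value 18+36=54
- A+B: size 4+12=16, value 18+23=41
- C: size 14, value 36
Best: 54 pts.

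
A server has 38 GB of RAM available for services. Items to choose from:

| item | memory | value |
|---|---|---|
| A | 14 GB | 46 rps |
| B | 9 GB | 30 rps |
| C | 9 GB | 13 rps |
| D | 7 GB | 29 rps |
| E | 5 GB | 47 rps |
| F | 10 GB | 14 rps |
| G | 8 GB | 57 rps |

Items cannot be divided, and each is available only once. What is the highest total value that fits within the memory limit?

This is a 0/1 knapsack; check combinations near the capacity.
- A+B+E+G: memory 14+9+5+8=36, value 46+30+47+57=180
- A+D+E+G: memory 14+7+5+8=34, value 46+29+47+57=179
- B+C+D+E+G: memory 9+9+7+5+8=38, value 30+13+29+47+57=176
- A+E+F+G: memory 14+5+10+8=37, value 46+47+14+57=164
- B+D+E+G: memory 9+7+5+8=29, value 30+29+47+57=163
Best: 180 rps.

180 rps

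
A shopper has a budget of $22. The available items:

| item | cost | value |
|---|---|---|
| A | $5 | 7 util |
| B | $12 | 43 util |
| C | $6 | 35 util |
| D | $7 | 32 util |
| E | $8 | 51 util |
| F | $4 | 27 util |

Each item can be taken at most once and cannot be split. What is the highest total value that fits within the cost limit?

Check high-value combinations within $22:
- C+D+E: cost 6+7+8=21, value 35+32+51=118
- C+E+F: cost 6+8+4=18, value 35+51+27=113
- D+E+F: cost 7+8+4=19, value 32+51+27=110
- B+C+F: cost 12+6+4=22, value 43+35+27=105
Best: 118 util.

118 util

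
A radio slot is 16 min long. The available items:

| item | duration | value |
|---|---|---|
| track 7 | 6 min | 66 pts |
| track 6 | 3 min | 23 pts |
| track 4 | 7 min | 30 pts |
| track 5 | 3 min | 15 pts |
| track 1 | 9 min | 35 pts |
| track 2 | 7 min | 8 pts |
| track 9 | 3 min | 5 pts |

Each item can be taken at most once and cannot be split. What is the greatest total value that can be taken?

This is a 0/1 knapsack; check combinations near the capacity.
- track 7+track 6+track 4: duration 6+3+7=16, value 66+23+30=119
- track 7+track 4+track 5: duration 6+7+3=16, value 66+30+15=111
- track 7+track 6+track 5+track 9: duration 6+3+3+3=15, value 66+23+15+5=109
- track 7+track 6+track 5: duration 6+3+3=12, value 66+23+15=104
Best: 119 pts.

119 pts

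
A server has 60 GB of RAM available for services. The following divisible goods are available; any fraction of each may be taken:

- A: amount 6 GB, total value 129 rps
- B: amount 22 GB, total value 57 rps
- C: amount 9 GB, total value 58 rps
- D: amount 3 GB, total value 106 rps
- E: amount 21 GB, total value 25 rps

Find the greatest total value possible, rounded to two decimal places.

373.81

Take in order of value per unit:
- D (106/3 per unit): all 3 → value 106, running total 106.00
- A (129/6 per unit): all 6 → value 129, running total 235.00
- C (58/9 per unit): all 9 → value 58, running total 293.00
- B (57/22 per unit): all 22 → value 57, running total 350.00
- E (25/21 per unit): 20 of 21 → value 20×25/21 = 23.8095, running total 373.81
Total 373.81.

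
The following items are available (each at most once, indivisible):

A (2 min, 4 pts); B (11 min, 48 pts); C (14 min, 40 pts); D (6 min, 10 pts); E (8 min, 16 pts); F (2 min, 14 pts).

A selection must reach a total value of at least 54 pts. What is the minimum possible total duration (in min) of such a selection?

Subsets with value ≥ 54, sorted by total duration:
- B+F: duration 13, value 62
- A+B+F: duration 15, value 66
- C+F: duration 16, value 54
- B+D: duration 17, value 58
Minimum duration: 13 min.

13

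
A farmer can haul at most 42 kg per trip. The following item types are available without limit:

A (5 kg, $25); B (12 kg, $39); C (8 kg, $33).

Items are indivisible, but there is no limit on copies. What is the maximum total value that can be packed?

Best value-per-unit is A at 25/5, and filling with it alone uses weight 8×5=40. No mix of the others beats 8×25 = 200.

$200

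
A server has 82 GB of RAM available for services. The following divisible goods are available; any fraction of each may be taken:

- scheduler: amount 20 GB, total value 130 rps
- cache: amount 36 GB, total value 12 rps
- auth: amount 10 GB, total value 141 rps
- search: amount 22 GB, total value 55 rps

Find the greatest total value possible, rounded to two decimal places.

Take in order of value per unit:
- auth (141/10 per unit): all 10 → value 141, running total 141.00
- scheduler (130/20 per unit): all 20 → value 130, running total 271.00
- search (55/22 per unit): all 22 → value 55, running total 326.00
- cache (12/36 per unit): 30 of 36 → value 30×12/36 = 10.0000, running total 336.00
Total 336.00.

336.00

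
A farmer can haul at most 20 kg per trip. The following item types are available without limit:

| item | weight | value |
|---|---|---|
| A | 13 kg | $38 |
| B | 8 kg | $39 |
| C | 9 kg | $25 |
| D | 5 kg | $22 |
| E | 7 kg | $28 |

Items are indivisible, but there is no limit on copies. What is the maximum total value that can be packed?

Best value-per-unit is B at 39/8; filling with it alone gives 2×39 = 78.
Optimal mix: 1×B + 1×D + 1×E → weight 20, value 89.

$89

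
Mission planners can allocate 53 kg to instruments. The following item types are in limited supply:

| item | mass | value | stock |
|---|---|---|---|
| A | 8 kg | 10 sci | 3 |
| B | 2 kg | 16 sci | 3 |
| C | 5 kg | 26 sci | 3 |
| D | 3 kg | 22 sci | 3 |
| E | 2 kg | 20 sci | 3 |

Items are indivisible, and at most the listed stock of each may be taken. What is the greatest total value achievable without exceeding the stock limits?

272 sci

Best selections within mass 53 and stock limits:
- 2×A + 3×B + 3×C + 3×D + 3×E: mass 52, value 272
- 1×A + 3×B + 3×C + 3×D + 3×E: mass 44, value 262
- 2×A + 2×B + 3×C + 3×D + 3×E: mass 50, value 256
Best: 272 sci.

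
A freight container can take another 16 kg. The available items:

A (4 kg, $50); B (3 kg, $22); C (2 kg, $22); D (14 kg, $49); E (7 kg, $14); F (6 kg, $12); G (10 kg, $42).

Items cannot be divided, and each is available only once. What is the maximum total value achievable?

$114

Check high-value combinations within 16 kg:
- A+C+G: weight 4+2+10=16, value 50+22+42=114
- A+B+C+E: weight 4+3+2+7=16, value 50+22+22+14=108
- A+B+C+F: weight 4+3+2+6=15, value 50+22+22+12=106
- A+B+C: weight 4+3+2=9, value 50+22+22=94
- A+G: weight 4+10=14, value 50+42=92
Best: $114.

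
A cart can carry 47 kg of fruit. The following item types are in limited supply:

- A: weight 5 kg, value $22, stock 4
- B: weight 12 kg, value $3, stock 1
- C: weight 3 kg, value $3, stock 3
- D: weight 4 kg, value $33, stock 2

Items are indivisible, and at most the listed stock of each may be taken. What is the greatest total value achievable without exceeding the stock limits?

Best selections within weight 47 and stock limits:
- 4×A + 3×C + 2×D: weight 37, value 163
- 4×A + 1×B + 2×C + 2×D: weight 46, value 163
- 4×A + 2×C + 2×D: weight 34, value 160
- 4×A + 1×B + 1×C + 2×D: weight 43, value 160
Best: $163.

$163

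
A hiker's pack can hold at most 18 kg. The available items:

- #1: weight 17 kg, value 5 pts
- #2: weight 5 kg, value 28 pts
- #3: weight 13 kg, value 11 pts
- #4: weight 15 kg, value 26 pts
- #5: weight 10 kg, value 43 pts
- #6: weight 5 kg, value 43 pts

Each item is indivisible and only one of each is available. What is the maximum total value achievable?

This is a 0/1 knapsack; check combinations near the capacity.
- #5+#6: weight 10+5=15, value 43+43=86
- #2+#6: weight 5+5=10, value 28+43=71
- #2+#5: weight 5+10=15, value 28+43=71
- #3+#6: weight 13+5=18, value 11+43=54
Best: 86 pts.

86 pts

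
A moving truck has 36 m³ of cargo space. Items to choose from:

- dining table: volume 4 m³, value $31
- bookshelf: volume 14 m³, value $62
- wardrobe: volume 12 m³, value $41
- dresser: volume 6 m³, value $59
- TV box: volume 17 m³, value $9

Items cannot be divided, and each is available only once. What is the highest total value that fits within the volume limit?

$193

Check high-value combinations within 36 m³:
- dining table+bookshelf+wardrobe+dresser: volume 4+14+12+6=36, value 31+62+41+59=193
- bookshelf+wardrobe+dresser: volume 14+12+6=32, value 62+41+59=162
- dining table+bookshelf+dresser: volume 4+14+6=24, value 31+62+59=152
- dining table+bookshelf+wardrobe: volume 4+14+12=30, value 31+62+41=134
- dining table+wardrobe+dresser: volume 4+12+6=22, value 31+41+59=131
Best: $193.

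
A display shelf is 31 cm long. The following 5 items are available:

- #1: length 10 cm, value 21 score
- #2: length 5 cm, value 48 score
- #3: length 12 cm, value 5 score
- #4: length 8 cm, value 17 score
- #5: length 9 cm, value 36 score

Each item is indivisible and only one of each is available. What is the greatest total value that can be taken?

Check high-value combinations within 31 cm:
- #1+#2+#5: length 10+5+9=24, value 21+48+36=105
- #2+#4+#5: length 5+8+9=22, value 48+17+36=101
- #2+#3+#5: length 5+12+9=26, value 48+5+36=89
- #1+#2+#4: length 10+5+8=23, value 21+48+17=86
Best: 105 score.

105 score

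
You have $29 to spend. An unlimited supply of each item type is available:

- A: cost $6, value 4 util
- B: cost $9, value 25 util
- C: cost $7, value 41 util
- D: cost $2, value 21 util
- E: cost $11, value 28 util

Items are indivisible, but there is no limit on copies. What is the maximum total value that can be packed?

Best value-per-unit is D at 21/2, and filling with it alone uses cost 14×2=28. No mix of the others beats 14×21 = 294.

294 util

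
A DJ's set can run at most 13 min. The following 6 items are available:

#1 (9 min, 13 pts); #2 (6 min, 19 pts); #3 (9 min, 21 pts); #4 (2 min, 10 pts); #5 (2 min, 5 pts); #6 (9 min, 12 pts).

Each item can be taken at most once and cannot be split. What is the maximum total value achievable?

36 pts

Check high-value combinations within 13 min:
- #3+#4+#5: duration 9+2+2=13, value 21+10+5=36
- #2+#4+#5: duration 6+2+2=10, value 19+10+5=34
- #3+#4: duration 9+2=11, value 21+10=31
- #2+#4: duration 6+2=8, value 19+10=29
- #1+#4+#5: duration 9+2+2=13, value 13+10+5=28
Best: 36 pts.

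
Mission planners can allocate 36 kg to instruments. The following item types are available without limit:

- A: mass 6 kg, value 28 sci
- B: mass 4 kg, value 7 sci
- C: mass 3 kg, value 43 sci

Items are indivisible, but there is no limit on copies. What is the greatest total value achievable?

516 sci

Best value-per-unit is C at 43/3, and filling with it alone uses mass 12×3=36. No mix of the others beats 12×43 = 516.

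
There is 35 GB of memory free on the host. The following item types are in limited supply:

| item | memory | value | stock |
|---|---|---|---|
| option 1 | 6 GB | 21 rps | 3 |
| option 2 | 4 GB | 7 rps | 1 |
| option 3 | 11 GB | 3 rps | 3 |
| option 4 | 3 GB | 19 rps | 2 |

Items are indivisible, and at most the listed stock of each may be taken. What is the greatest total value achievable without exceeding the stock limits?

108 rps

Best selections within memory 35 and stock limits:
- 3×option 1 + 1×option 2 + 2×option 4: memory 28, value 108
- 3×option 1 + 1×option 3 + 2×option 4: memory 35, value 104
- 3×option 1 + 2×option 4: memory 24, value 101
Best: 108 rps.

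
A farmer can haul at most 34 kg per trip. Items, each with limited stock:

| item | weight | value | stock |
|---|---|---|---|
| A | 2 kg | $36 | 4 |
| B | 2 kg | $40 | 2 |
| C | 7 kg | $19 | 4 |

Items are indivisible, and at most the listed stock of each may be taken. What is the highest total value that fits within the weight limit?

$281

Best selections within weight 34 and stock limits:
- 4×A + 2×B + 3×C: weight 33, value 281
- 4×A + 2×B + 2×C: weight 26, value 262
Best: $281.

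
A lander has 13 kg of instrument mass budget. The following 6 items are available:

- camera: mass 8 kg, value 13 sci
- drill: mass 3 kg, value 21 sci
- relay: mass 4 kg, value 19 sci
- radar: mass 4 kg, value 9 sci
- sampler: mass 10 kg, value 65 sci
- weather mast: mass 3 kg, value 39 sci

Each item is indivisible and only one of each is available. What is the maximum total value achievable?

104 sci

This is a 0/1 knapsack; check combinations near the capacity.
- sampler+weather mast: mass 10+3=13, value 65+39=104
- drill+sampler: mass 3+10=13, value 21+65=86
- drill+relay+weather mast: mass 3+4+3=10, value 21+19+39=79
- drill+radar+weather mast: mass 3+4+3=10, value 21+9+39=69
Best: 104 sci.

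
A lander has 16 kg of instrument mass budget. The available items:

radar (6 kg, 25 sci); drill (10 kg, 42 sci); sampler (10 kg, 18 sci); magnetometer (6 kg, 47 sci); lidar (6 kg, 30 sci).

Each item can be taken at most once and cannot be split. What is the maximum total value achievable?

89 sci

Check high-value combinations within 16 kg:
- drill+magnetometer: mass 10+6=16, value 42+47=89
- magnetometer+lidar: mass 6+6=12, value 47+30=77
- radar+magnetometer: mass 6+6=12, value 25+47=72
- drill+lidar: mass 10+6=16, value 42+30=72
- radar+drill: mass 6+10=16, value 25+42=67
Best: 89 sci.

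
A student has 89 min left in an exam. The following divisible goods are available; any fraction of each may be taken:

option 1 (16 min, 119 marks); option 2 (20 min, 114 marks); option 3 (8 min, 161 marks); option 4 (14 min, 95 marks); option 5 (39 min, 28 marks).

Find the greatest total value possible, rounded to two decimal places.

Take in order of value per unit:
- option 3 (161/8 per unit): all 8 → value 161, running total 161.00
- option 1 (119/16 per unit): all 16 → value 119, running total 280.00
- option 4 (95/14 per unit): all 14 → value 95, running total 375.00
- option 2 (114/20 per unit): all 20 → value 114, running total 489.00
- option 5 (28/39 per unit): 31 of 39 → value 31×28/39 = 22.2564, running total 511.26
Total 511.26.

511.26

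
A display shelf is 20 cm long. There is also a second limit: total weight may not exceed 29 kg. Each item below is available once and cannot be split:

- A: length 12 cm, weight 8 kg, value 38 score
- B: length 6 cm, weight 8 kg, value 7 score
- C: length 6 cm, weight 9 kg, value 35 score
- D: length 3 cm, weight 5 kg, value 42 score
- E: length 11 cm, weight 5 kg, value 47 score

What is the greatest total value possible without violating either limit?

Feasible sets respecting both limits:
- C+D+E: length 20, weight 19, value 124
- B+D+E: length 20, weight 18, value 96
- D+E: length 14, weight 10, value 89
- B+C+D: length 15, weight 22, value 84
Best: 124 score.

124 score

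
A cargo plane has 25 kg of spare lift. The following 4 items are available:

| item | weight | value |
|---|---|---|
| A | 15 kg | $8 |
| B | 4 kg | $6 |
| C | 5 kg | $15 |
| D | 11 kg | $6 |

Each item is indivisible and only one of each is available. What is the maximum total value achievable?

$29

Check high-value combinations within 25 kg:
- A+B+C: weight 15+4+5=24, value 8+6+15=29
- B+C+D: weight 4+5+11=20, value 6+15+6=27
- A+C: weight 15+5=20, value 8+15=23
Best: $29.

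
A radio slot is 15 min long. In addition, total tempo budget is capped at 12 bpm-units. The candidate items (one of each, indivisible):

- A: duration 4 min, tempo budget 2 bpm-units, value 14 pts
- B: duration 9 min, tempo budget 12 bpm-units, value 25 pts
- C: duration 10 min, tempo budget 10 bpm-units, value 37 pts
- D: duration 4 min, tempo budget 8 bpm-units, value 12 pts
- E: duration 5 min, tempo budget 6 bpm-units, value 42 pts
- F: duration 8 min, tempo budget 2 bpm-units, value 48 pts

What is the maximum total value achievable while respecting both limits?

Feasible sets respecting both limits:
- E+F: duration 13, tempo budget 8, value 90
- A+F: duration 12, tempo budget 4, value 62
- D+F: duration 12, tempo budget 10, value 60
Best: 90 pts.

90 pts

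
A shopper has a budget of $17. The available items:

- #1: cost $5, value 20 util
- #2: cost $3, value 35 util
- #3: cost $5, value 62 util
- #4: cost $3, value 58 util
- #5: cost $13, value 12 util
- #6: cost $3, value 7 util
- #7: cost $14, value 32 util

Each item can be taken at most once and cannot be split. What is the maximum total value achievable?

175 util

Check high-value combinations within $17:
- #1+#2+#3+#4: cost 5+3+5+3=16, value 20+35+62+58=175
- #2+#3+#4+#6: cost 3+5+3+3=14, value 35+62+58+7=162
- #2+#3+#4: cost 3+5+3=11, value 35+62+58=155
Best: 175 util.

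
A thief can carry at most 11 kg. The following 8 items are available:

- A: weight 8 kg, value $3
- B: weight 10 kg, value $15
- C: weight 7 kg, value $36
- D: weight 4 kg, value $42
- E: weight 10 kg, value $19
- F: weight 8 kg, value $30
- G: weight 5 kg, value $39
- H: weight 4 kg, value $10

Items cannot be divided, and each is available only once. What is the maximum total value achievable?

$81

Check high-value combinations within 11 kg:
- D+G: weight 4+5=9, value 42+39=81
- C+D: weight 7+4=11, value 36+42=78
- D+H: weight 4+4=8, value 42+10=52
- G+H: weight 5+4=9, value 39+10=49
- C+H: weight 7+4=11, value 36+10=46
Best: $81.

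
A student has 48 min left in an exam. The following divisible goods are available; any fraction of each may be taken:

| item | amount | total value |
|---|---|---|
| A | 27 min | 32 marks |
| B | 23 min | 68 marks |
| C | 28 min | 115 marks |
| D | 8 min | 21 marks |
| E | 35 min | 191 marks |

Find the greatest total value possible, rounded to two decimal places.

244.39

Take in order of value per unit:
- E (191/35 per unit): all 35 → value 191, running total 191.00
- C (115/28 per unit): 13 of 28 → value 13×115/28 = 53.3929, running total 244.39
Total 244.39.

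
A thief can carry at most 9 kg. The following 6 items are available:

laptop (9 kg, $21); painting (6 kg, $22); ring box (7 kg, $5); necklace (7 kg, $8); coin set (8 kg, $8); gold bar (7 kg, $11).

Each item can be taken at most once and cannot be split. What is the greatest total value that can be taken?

$22

Check high-value combinations within 9 kg:
- painting: weight 6, value 22
- laptop: weight 9, value 21
- gold bar: weight 7, value 11
Best: $22.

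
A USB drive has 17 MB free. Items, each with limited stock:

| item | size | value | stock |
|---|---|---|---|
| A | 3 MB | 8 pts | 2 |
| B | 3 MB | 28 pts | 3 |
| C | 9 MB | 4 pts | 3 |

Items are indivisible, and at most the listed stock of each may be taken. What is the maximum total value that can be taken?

Best selections within size 17 and stock limits:
- 2×A + 3×B: size 15, value 100
- 1×A + 3×B: size 12, value 92
Best: 100 pts.

100 pts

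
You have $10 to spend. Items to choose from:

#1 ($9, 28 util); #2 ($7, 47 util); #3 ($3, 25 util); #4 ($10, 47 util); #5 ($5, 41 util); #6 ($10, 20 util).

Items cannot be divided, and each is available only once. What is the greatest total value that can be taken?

Check high-value combinations within $10:
- #2+#3: cost 7+3=10, value 47+25=72
- #3+#5: cost 3+5=8, value 25+41=66
- #2: cost 7, value 47
Best: 72 util.

72 util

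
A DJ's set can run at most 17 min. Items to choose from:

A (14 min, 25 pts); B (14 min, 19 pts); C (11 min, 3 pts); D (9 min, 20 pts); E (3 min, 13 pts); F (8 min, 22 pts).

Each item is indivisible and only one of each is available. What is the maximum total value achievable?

Check high-value combinations within 17 min:
- D+F: duration 9+8=17, value 20+22=42
- A+E: duration 14+3=17, value 25+13=38
- E+F: duration 3+8=11, value 13+22=35
- D+E: duration 9+3=12, value 20+13=33
- B+E: duration 14+3=17, value 19+13=32
Best: 42 pts.

42 pts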